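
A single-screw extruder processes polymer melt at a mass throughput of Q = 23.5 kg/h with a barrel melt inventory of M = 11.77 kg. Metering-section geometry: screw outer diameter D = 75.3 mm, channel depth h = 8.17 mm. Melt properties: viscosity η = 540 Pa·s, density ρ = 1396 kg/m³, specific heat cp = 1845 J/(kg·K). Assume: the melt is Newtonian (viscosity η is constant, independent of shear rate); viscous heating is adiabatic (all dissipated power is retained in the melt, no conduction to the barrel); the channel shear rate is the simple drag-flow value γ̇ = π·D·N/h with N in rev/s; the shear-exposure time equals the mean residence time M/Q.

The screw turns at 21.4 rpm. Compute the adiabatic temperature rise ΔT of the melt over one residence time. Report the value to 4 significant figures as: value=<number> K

value=40.32 K

Convert throughput: Q = 23.5 kg/h = 23.5/3600 = 0.00652778 kg/s
t_res = M / Q_s = 11.77 / 0.00652778 = 1803.06 s
Geometry in metres: D = 75.3 mm → 0.0753 m, h = 8.17 mm → 0.00817 m; screw speed N = 21.4 rpm = 0.356667 rev/s
Shear rate: γ̇ = πDN/h = π·0.0753·0.356667/0.00817 = 10.3273 s⁻¹
ΔT = η·γ̇²·t_res/(ρ·cp) = [540 × 10.3273² × 1803.06] / [1396 × 1845] = 40.3175 K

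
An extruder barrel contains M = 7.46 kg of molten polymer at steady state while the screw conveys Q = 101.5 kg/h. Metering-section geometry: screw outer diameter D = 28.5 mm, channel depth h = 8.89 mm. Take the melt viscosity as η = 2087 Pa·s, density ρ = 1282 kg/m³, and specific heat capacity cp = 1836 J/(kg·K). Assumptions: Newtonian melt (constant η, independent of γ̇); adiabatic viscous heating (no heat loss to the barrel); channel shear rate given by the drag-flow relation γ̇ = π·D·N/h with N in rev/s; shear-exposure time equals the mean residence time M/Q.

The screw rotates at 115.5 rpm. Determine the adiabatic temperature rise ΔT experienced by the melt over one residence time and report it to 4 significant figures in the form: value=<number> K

value=88.18 K

Convert throughput: Q = 101.5 kg/h = 101.5/3600 = 0.0281944 kg/s
t_res = M / Q_s = 7.46 / 0.0281944 = 264.591 s
Convert to SI: D = 0.0285 m, h = 0.00889 m, N = 115.5/60 = 1.925 rev/s
γ̇ = π·D·N / h = π · 0.0285 · 1.925 / 0.00889 = 19.3876 s⁻¹
ΔT = η·γ̇²·t_res/(ρ·cp) = [2087 × 19.3876² × 264.591] / [1282 × 1836] = 88.1829 K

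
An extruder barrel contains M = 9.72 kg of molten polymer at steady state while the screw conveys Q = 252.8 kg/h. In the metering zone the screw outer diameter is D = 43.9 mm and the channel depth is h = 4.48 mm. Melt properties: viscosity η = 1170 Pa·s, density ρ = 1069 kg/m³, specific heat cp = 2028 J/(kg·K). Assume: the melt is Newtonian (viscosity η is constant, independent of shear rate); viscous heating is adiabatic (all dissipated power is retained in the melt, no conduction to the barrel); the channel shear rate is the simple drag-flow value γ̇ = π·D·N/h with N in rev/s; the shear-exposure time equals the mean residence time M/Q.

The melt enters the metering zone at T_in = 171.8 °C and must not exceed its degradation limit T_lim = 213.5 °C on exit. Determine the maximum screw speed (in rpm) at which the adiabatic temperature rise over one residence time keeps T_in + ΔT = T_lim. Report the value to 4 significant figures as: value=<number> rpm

value=46.05 rpm

Q_s = Q / 3600 = 252.8 / 3600 = 0.0702222 kg/s
Mean residence time: t_res = M/Q_s = 9.72 kg / 0.0702222 kg/s = 138.418 s
Convert to metres: D = 0.0439 m, h = 0.00448 m
ΔT_a = T_lim − T_in = 213.5 °C − 171.8 °C = 41.7 K
Invert ΔT = ηγ̇²t_res/(ρcp) for γ̇: γ̇_max² = ΔT_a ρ cp / (η t_res) = 41.7·1069·2028 / (1170·138.418) = 558.218 s⁻²
γ̇_max = √558.218 = 23.6266 s⁻¹
N_max = γ̇_max h / (πD) = 23.6266·0.00448/(π·0.0439) = 0.767478 rev/s → ×60 = 46.0487 rpm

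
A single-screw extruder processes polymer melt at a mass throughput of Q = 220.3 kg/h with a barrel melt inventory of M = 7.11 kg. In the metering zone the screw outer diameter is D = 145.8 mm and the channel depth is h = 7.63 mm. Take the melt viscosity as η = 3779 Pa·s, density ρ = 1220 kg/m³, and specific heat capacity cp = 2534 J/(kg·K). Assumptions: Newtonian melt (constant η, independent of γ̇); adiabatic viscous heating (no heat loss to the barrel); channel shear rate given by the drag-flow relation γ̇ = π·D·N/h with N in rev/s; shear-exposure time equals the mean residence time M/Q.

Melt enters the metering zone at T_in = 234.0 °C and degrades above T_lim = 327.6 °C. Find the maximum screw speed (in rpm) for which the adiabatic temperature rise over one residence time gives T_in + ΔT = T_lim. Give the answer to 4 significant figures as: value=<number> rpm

Convert throughput: Q = 220.3 kg/h = 220.3/3600 = 0.0611944 kg/s
t_res = M / Q_s = 7.11 ÷ 0.0611944 = 116.187 s
Convert to metres: D = 0.1458 m, h = 0.00763 m
Allowable rise: ΔT_a = T_lim − T_in = 327.6 − 234.0 = 93.6 K
γ̇_max² = ΔT_a·ρ·cp/(η·t_res) = 93.6·1220·2534/(3779·116.187) = 659.034 s⁻²
γ̇_max = √659.034 = 25.6717 s⁻¹
Solve γ̇ = πDN/h for N: N_max = γ̇_max·h/(π·D) = 25.6717 × 0.00763 / (π × 0.1458) = 0.427633 rev/s = 25.658 rpm

value=25.66 rpm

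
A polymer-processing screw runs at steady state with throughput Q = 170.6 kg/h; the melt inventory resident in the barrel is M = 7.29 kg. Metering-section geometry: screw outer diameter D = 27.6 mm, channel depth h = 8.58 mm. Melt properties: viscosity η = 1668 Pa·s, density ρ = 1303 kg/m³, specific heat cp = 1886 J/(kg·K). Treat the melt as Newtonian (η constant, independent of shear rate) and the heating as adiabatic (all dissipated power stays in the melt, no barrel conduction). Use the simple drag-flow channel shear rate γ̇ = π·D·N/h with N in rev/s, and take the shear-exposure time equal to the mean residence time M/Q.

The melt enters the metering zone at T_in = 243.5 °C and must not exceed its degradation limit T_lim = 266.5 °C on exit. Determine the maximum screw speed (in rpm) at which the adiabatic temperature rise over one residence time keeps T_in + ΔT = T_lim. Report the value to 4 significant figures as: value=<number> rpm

Convert throughput: Q = 170.6 kg/h = 170.6/3600 = 0.0473889 kg/s
t_res = M / Q_s = 7.29 ÷ 0.0473889 = 153.834 s
D = 27.6 mm = 0.0276 m;  h = 8.58 mm = 0.00858 m
Allowable rise: ΔT_a = T_lim − T_in = 266.5 − 243.5 = 23 K
γ̇_max² = ΔT_a·ρ·cp/(η·t_res) = 23·1303·1886/(1668·153.834) = 220.276 s⁻²
γ̇_max = √220.276 = 14.8417 s⁻¹
N_max = γ̇_max h / (πD) = 14.8417·0.00858/(π·0.0276) = 1.46863 rev/s → ×60 = 88.1177 rpm

value=88.12 rpm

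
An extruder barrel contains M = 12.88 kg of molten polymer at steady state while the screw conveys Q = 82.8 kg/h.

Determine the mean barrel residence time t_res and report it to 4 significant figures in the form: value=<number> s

Q_s = Q / 3600 = 82.8 / 3600 = 0.023 kg/s
t_res = M / Q_s = 12.88 / 0.023 = 560 s

value=560.0 s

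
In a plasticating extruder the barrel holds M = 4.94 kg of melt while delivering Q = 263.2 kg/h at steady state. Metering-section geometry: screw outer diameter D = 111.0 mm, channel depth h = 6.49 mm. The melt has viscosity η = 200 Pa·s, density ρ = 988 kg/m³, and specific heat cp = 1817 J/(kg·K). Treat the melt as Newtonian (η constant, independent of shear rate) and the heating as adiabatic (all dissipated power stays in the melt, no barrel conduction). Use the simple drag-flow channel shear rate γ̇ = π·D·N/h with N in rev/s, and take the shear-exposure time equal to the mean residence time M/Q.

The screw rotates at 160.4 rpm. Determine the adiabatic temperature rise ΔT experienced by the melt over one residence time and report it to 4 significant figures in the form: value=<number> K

Convert throughput: Q = 263.2 kg/h = 263.2/3600 = 0.0731111 kg/s
Mean residence time: t_res = M/Q_s = 4.94 kg / 0.0731111 kg/s = 67.5684 s
Geometry in metres: D = 111.0 mm → 0.111 m, h = 6.49 mm → 0.00649 m; screw speed N = 160.4 rpm = 2.67333 rev/s
γ̇ = π·D·N / h = π · 0.111 · 2.67333 / 0.00649 = 143.642 s⁻¹
ΔT = η·γ̇²·t_res / (ρ·cp) = 200 · (143.642)² · 67.5684 / (988 · 1817) = 155.319 K

value=155.3 K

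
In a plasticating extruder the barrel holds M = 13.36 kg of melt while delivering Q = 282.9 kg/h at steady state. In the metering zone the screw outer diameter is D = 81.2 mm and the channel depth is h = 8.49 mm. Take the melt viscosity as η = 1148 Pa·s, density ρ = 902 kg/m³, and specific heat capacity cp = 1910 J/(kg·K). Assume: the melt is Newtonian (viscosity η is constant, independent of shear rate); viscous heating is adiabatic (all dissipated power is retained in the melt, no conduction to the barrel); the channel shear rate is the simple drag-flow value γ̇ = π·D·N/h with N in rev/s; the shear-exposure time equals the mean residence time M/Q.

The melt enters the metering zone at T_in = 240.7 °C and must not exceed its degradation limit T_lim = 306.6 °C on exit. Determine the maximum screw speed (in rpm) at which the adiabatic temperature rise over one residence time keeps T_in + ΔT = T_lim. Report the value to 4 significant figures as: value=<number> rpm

value=48.16 rpm

Throughput in SI: Q_s = 282.9 kg/h ÷ 3600 s/h = 0.0785833 kg/s
t_res = M / Q_s = 13.36 / 0.0785833 = 170.011 s
D = 81.2 mm = 0.0812 m;  h = 8.49 mm = 0.00849 m
ΔT_a = T_lim − T_in = 306.6 °C − 240.7 °C = 65.9 K
γ̇_max² = ΔT_a·ρ·cp / (η·t_res) = [65.9 × 902 × 1910] / [1148 × 170.011] = 581.711 s⁻²
γ̇_max = √581.711 = 24.1187 s⁻¹
Solve γ̇ = πDN/h for N: N_max = γ̇_max·h/(π·D) = 24.1187 × 0.00849 / (π × 0.0812) = 0.802704 rev/s = 48.1622 rpm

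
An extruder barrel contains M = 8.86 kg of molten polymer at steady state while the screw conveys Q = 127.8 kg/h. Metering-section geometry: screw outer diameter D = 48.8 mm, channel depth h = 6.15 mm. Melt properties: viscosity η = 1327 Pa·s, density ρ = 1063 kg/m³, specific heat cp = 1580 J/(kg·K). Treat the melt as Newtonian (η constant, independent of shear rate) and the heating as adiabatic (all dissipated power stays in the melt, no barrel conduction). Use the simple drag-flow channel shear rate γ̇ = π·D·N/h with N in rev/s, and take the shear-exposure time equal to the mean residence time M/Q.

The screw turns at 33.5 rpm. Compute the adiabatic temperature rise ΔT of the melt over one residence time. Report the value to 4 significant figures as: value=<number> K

Throughput in SI: Q_s = 127.8 kg/h ÷ 3600 s/h = 0.0355 kg/s
Mean residence time: t_res = M/Q_s = 8.86 kg / 0.0355 kg/s = 249.577 s
Convert to SI: D = 0.0488 m, h = 0.00615 m, N = 33.5/60 = 0.558333 rev/s
γ̇ = π D N / h = (π)(0.0488)(0.558333) / 0.00615 = 13.9184 s⁻¹
ΔT = η·γ̇²·t_res / (ρ·cp) = 1327 · (13.9184)² · 249.577 / (1063 · 1580) = 38.1999 K

value=38.20 K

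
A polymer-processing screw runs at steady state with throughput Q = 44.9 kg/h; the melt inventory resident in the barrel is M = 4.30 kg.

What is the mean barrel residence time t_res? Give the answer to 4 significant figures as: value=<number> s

Convert throughput: Q = 44.9 kg/h = 44.9/3600 = 0.0124722 kg/s
t_res = M / Q_s = 4.30 / 0.0124722 = 344.766 s

value=344.8 s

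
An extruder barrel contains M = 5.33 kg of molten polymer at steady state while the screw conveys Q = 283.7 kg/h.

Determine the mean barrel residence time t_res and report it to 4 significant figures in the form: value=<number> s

Throughput in SI: Q_s = 283.7 kg/h ÷ 3600 s/h = 0.0788056 kg/s
t_res = M / Q_s = 5.33 ÷ 0.0788056 = 67.6348 s

value=67.63 s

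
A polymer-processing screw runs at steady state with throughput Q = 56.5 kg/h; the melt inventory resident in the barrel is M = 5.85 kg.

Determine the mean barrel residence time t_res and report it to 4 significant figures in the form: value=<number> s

value=372.7 s

Convert throughput: Q = 56.5 kg/h = 56.5/3600 = 0.0156944 kg/s
Mean residence time: t_res = M/Q_s = 5.85 kg / 0.0156944 kg/s = 372.743 s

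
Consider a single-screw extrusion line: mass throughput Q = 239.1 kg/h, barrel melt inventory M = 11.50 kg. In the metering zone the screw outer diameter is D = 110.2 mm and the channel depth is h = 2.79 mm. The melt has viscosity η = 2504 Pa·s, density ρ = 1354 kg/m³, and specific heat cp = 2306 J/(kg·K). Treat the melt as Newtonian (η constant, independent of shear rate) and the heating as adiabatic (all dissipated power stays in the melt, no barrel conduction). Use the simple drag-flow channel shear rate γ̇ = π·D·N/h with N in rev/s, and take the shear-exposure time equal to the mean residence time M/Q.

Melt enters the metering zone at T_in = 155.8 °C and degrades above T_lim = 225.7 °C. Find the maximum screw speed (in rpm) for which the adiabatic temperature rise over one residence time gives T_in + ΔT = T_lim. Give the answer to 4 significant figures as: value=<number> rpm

value=10.85 rpm

Convert throughput: Q = 239.1 kg/h = 239.1/3600 = 0.0664167 kg/s
t_res = M / Q_s = 11.50 / 0.0664167 = 173.149 s
Convert to metres: D = 0.1102 m, h = 0.00279 m
Allowable rise: ΔT_a = T_lim − T_in = 225.7 − 155.8 = 69.9 K
Invert ΔT = ηγ̇²t_res/(ρcp) for γ̇: γ̇_max² = ΔT_a ρ cp / (η t_res) = 69.9·1354·2306 / (2504·173.149) = 503.385 s⁻²
Take the square root: γ̇_max = √(503.385) = 22.4362 s⁻¹
N_max = γ̇_max·h / (π·D) = 22.4362 · 0.00279 / (π · 0.1102) = 0.18081 rev/s = 10.8486 rpm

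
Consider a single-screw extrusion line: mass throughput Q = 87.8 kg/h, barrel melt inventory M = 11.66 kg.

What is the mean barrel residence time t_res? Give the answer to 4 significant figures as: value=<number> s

Throughput in SI: Q_s = 87.8 kg/h ÷ 3600 s/h = 0.0243889 kg/s
t_res = M / Q_s = 11.66 ÷ 0.0243889 = 478.087 s

value=478.1 s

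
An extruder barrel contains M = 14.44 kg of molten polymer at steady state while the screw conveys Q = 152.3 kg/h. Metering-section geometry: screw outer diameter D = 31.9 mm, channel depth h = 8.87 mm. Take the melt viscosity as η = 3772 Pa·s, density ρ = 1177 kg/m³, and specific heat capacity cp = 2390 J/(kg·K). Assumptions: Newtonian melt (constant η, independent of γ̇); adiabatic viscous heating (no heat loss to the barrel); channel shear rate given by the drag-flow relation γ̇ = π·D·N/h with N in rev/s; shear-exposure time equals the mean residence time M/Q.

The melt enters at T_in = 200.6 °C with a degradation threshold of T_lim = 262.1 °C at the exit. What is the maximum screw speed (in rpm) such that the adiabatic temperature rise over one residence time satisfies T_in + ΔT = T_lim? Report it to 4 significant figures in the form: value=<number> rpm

Convert throughput: Q = 152.3 kg/h = 152.3/3600 = 0.0423056 kg/s
t_res = M / Q_s = 14.44 / 0.0423056 = 341.326 s
Geometry in SI: D = 31.9 mm → 0.0319 m, h = 8.87 mm → 0.00887 m
ΔT_a = T_lim − T_in = 262.1 °C − 200.6 °C = 61.5 K
γ̇_max² = ΔT_a·ρ·cp/(η·t_res) = 61.5·1177·2390/(3772·341.326) = 134.372 s⁻²
γ̇_max = sqrt(134.372) = 11.5919 s⁻¹
Solve γ̇ = πDN/h for N: N_max = γ̇_max·h/(π·D) = 11.5919 × 0.00887 / (π × 0.0319) = 1.02598 rev/s = 61.5585 rpm

value=61.56 rpm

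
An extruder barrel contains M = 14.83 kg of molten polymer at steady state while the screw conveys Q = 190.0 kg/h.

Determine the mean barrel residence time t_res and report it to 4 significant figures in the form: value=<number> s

Throughput in SI: Q_s = 190.0 kg/h ÷ 3600 s/h = 0.0527778 kg/s
t_res = M / Q_s = 14.83 ÷ 0.0527778 = 280.989 s

value=281.0 s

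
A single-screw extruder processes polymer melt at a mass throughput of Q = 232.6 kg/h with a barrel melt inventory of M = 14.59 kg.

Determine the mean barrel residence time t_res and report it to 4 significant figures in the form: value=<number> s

Throughput in SI: Q_s = 232.6 kg/h ÷ 3600 s/h = 0.0646111 kg/s
t_res = M / Q_s = 14.59 / 0.0646111 = 225.813 s

value=225.8 s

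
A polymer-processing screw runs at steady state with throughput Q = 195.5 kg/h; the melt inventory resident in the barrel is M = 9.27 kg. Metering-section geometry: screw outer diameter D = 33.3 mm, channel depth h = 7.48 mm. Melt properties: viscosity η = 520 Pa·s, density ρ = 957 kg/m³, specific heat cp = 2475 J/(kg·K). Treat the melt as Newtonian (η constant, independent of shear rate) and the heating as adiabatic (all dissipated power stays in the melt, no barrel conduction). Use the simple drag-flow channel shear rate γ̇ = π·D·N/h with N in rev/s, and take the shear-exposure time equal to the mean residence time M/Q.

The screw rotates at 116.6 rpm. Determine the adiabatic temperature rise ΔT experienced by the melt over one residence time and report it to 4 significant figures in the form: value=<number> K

Q_s = Q / 3600 = 195.5 / 3600 = 0.0543056 kg/s
t_res = M / Q_s = 9.27 ÷ 0.0543056 = 170.701 s
Geometry in metres: D = 33.3 mm → 0.0333 m, h = 7.48 mm → 0.00748 m; screw speed N = 116.6 rpm = 1.94333 rev/s
γ̇ = π·D·N / h = π · 0.0333 · 1.94333 / 0.00748 = 27.1794 s⁻¹
ΔT = η·γ̇²·t_res/(ρ·cp) = [520 × 27.1794² × 170.701] / [957 × 2475] = 27.6842 K

value=27.68 K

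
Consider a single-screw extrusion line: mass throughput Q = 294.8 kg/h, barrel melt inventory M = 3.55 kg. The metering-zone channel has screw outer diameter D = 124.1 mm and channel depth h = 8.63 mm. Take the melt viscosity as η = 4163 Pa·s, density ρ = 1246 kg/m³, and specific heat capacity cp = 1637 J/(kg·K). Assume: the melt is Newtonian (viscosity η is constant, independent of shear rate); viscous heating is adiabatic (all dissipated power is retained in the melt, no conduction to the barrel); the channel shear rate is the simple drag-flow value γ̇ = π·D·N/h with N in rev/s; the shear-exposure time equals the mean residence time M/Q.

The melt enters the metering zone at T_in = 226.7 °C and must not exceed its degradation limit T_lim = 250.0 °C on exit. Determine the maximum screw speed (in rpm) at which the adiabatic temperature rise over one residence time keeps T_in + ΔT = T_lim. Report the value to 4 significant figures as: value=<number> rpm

Q_s = Q / 3600 = 294.8 / 3600 = 0.0818889 kg/s
t_res = M / Q_s = 3.55 ÷ 0.0818889 = 43.3514 s
D = 124.1 mm = 0.1241 m;  h = 8.63 mm = 0.00863 m
ΔT_a = T_lim − T_in = 250.0 − 226.7 = 23.3 K
γ̇_max² = ΔT_a·ρ·cp / (η·t_res) = [23.3 × 1246 × 1637] / [4163 × 43.3514] = 263.338 s⁻²
γ̇_max = √263.338 = 16.2277 s⁻¹
N_max = γ̇_max h / (πD) = 16.2277·0.00863/(π·0.1241) = 0.359208 rev/s → ×60 = 21.5525 rpm

value=21.55 rpm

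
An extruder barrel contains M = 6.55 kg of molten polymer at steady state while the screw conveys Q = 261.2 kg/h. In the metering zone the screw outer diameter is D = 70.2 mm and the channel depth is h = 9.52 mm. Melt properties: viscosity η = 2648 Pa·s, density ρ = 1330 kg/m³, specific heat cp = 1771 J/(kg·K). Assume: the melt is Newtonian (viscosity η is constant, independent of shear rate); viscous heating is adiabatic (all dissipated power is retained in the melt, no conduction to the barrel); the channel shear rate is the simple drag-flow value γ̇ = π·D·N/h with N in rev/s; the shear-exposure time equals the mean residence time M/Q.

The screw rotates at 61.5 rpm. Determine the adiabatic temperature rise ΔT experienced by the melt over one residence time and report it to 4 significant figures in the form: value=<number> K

Convert throughput: Q = 261.2 kg/h = 261.2/3600 = 0.0725556 kg/s
Mean residence time: t_res = M/Q_s = 6.55 kg / 0.0725556 kg/s = 90.2757 s
Convert to SI: D = 0.0702 m, h = 0.00952 m, N = 61.5/60 = 1.025 rev/s
γ̇ = π D N / h = (π)(0.0702)(1.025) / 0.00952 = 23.7451 s⁻¹
ΔT = η·γ̇²·t_res / (ρ·cp) = 2648 · (23.7451)² · 90.2757 / (1330 · 1771) = 57.2224 K

value=57.22 K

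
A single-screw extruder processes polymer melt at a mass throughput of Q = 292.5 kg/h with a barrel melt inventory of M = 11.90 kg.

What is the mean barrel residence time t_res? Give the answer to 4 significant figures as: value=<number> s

Q_s = Q / 3600 = 292.5 / 3600 = 0.08125 kg/s
Mean residence time: t_res = M/Q_s = 11.90 kg / 0.08125 kg/s = 146.462 s

value=146.5 s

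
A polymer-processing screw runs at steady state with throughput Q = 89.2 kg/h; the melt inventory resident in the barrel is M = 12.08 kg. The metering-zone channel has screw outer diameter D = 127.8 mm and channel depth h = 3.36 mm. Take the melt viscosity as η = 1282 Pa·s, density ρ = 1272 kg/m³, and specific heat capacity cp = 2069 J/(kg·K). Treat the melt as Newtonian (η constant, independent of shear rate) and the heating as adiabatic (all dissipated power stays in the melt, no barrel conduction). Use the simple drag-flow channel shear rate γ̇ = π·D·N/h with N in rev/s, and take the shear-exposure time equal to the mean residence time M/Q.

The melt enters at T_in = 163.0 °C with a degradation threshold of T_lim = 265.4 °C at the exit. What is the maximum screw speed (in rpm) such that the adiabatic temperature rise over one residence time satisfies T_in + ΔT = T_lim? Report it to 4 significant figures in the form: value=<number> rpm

value=10.43 rpm

Q_s = Q / 3600 = 89.2 / 3600 = 0.0247778 kg/s
t_res = M / Q_s = 12.08 ÷ 0.0247778 = 487.534 s
D = 127.8 mm = 0.1278 m;  h = 3.36 mm = 0.00336 m
ΔT_a = T_lim − T_in = 265.4 − 163.0 = 102.4 K
γ̇_max² = ΔT_a·ρ·cp / (η·t_res) = [102.4 × 1272 × 2069] / [1282 × 487.534] = 431.176 s⁻²
γ̇_max = sqrt(431.176) = 20.7648 s⁻¹
N_max = γ̇_max h / (πD) = 20.7648·0.00336/(π·0.1278) = 0.173774 rev/s → ×60 = 10.4265 rpm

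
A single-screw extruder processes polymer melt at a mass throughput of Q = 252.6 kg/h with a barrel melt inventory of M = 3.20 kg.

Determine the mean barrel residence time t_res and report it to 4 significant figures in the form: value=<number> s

value=45.61 s

Convert throughput: Q = 252.6 kg/h = 252.6/3600 = 0.0701667 kg/s
Mean residence time: t_res = M/Q_s = 3.20 kg / 0.0701667 kg/s = 45.6057 s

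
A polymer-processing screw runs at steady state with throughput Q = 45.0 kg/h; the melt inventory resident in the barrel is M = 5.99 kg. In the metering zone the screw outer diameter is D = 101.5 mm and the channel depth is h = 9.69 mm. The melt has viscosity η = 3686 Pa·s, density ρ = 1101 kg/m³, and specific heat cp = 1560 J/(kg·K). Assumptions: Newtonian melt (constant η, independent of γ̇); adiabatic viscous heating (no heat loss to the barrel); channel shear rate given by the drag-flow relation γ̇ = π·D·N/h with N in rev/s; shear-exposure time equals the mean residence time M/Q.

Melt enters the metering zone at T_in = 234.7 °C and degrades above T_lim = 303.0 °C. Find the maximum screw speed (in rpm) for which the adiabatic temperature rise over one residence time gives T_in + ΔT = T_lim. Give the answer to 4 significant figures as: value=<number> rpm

Q_s = Q / 3600 = 45.0 / 3600 = 0.0125 kg/s
t_res = M / Q_s = 5.99 / 0.0125 = 479.2 s
Convert to metres: D = 0.1015 m, h = 0.00969 m
ΔT_a = T_lim − T_in = 303.0 − 234.7 = 68.3 K
γ̇_max² = ΔT_a·ρ·cp/(η·t_res) = 68.3·1101·1560/(3686·479.2) = 66.4141 s⁻²
Take the square root: γ̇_max = √(66.4141) = 8.14949 s⁻¹
N_max = γ̇_max h / (πD) = 8.14949·0.00969/(π·0.1015) = 0.24765 rev/s → ×60 = 14.859 rpm

value=14.86 rpm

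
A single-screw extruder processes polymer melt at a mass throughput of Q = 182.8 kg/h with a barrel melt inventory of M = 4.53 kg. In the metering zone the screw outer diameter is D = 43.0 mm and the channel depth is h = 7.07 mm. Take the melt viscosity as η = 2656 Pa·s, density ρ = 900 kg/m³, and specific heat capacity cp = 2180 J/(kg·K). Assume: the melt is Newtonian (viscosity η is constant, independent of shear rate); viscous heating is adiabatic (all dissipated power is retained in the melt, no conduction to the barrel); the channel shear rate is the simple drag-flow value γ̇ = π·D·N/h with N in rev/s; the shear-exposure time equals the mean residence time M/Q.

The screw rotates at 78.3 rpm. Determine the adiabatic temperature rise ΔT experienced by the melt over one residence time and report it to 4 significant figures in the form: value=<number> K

value=75.09 K

Q_s = Q / 3600 = 182.8 / 3600 = 0.0507778 kg/s
t_res = M / Q_s = 4.53 ÷ 0.0507778 = 89.2123 s
D = 43.0 mm = 0.043 m;  h = 7.07 mm = 0.00707 m;  N = 78.3 rpm / 60 = 1.305 rev/s
Shear rate: γ̇ = πDN/h = π·0.043·1.305/0.00707 = 24.935 s⁻¹
ΔT = η·γ̇²·t_res / (ρ·cp) = 2656 · (24.935)² · 89.2123 / (900 · 2180) = 75.0883 K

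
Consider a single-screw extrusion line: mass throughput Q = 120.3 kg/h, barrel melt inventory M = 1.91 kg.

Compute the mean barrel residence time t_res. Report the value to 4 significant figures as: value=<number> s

Throughput in SI: Q_s = 120.3 kg/h ÷ 3600 s/h = 0.0334167 kg/s
t_res = M / Q_s = 1.91 / 0.0334167 = 57.1571 s

value=57.16 s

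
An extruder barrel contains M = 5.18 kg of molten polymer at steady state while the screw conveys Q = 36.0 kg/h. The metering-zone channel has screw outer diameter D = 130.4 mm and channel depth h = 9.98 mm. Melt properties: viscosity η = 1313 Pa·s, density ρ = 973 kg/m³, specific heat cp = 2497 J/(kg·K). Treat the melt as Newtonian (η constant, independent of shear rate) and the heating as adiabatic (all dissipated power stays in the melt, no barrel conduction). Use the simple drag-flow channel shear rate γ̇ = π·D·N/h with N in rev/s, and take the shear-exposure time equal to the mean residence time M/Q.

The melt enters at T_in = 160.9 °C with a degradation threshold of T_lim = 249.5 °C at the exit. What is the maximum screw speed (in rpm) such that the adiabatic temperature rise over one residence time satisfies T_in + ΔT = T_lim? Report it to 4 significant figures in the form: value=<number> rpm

Throughput in SI: Q_s = 36.0 kg/h ÷ 3600 s/h = 0.01 kg/s
t_res = M / Q_s = 5.18 ÷ 0.01 = 518 s
Geometry in SI: D = 130.4 mm → 0.1304 m, h = 9.98 mm → 0.00998 m
ΔT_a = T_lim − T_in = 249.5 °C − 160.9 °C = 88.6 K
γ̇_max² = ΔT_a·ρ·cp / (η·t_res) = [88.6 × 973 × 2497] / [1313 × 518] = 316.498 s⁻²
Take the square root: γ̇_max = √(316.498) = 17.7904 s⁻¹
Solve γ̇ = πDN/h for N: N_max = γ̇_max·h/(π·D) = 17.7904 × 0.00998 / (π × 0.1304) = 0.433399 rev/s = 26.004 rpm

value=26.00 rpm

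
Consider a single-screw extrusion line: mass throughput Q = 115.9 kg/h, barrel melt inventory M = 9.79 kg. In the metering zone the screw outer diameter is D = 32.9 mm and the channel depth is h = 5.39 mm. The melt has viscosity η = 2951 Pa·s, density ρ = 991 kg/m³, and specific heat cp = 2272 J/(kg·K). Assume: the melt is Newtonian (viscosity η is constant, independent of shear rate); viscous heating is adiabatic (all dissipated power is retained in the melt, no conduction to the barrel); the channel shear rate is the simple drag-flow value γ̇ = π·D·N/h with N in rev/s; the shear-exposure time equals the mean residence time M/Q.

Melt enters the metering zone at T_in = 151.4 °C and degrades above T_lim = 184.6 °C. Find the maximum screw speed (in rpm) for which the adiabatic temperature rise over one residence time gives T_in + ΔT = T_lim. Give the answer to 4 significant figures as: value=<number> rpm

Convert throughput: Q = 115.9 kg/h = 115.9/3600 = 0.0321944 kg/s
t_res = M / Q_s = 9.79 / 0.0321944 = 304.09 s
Convert to metres: D = 0.0329 m, h = 0.00539 m
Allowable rise: ΔT_a = T_lim − T_in = 184.6 − 151.4 = 33.2 K
Invert ΔT = ηγ̇²t_res/(ρcp) for γ̇: γ̇_max² = ΔT_a ρ cp / (η t_res) = 33.2·991·2272 / (2951·304.09) = 83.3008 s⁻²
Take the square root: γ̇_max = √(83.3008) = 9.12693 s⁻¹
N_max = γ̇_max·h / (π·D) = 9.12693 · 0.00539 / (π · 0.0329) = 0.475957 rev/s = 28.5574 rpm

value=28.56 rpm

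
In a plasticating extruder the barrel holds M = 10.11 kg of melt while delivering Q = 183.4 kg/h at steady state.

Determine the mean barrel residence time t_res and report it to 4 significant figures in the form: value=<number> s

value=198.5 s

Throughput in SI: Q_s = 183.4 kg/h ÷ 3600 s/h = 0.0509444 kg/s
t_res = M / Q_s = 10.11 / 0.0509444 = 198.451 s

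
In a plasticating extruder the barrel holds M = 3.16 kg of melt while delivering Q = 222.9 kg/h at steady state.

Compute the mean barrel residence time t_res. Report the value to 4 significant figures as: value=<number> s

Q_s = Q / 3600 = 222.9 / 3600 = 0.0619167 kg/s
Mean residence time: t_res = M/Q_s = 3.16 kg / 0.0619167 kg/s = 51.0363 s

value=51.04 s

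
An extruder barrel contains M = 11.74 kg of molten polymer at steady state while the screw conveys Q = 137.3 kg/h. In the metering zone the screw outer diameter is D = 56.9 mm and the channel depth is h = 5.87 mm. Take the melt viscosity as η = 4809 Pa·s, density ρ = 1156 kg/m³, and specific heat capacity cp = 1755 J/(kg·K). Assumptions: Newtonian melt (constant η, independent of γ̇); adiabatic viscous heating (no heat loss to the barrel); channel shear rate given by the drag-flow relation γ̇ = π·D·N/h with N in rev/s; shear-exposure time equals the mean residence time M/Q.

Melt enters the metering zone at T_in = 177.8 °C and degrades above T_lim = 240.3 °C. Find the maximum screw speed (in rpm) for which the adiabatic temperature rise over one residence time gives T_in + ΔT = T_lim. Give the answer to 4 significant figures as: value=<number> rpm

value=18.24 rpm

Q_s = Q / 3600 = 137.3 / 3600 = 0.0381389 kg/s
Mean residence time: t_res = M/Q_s = 11.74 kg / 0.0381389 kg/s = 307.822 s
Convert to metres: D = 0.0569 m, h = 0.00587 m
ΔT_a = T_lim − T_in = 240.3 − 177.8 = 62.5 K
γ̇_max² = ΔT_a·ρ·cp/(η·t_res) = 62.5·1156·1755/(4809·307.822) = 85.6565 s⁻²
γ̇_max = √85.6565 = 9.25508 s⁻¹
Solve γ̇ = πDN/h for N: N_max = γ̇_max·h/(π·D) = 9.25508 × 0.00587 / (π × 0.0569) = 0.303918 rev/s = 18.2351 rpm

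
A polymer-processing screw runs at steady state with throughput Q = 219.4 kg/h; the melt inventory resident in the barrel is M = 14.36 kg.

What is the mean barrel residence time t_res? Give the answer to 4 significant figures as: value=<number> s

value=235.6 s

Q_s = Q / 3600 = 219.4 / 3600 = 0.0609444 kg/s
Mean residence time: t_res = M/Q_s = 14.36 kg / 0.0609444 kg/s = 235.624 s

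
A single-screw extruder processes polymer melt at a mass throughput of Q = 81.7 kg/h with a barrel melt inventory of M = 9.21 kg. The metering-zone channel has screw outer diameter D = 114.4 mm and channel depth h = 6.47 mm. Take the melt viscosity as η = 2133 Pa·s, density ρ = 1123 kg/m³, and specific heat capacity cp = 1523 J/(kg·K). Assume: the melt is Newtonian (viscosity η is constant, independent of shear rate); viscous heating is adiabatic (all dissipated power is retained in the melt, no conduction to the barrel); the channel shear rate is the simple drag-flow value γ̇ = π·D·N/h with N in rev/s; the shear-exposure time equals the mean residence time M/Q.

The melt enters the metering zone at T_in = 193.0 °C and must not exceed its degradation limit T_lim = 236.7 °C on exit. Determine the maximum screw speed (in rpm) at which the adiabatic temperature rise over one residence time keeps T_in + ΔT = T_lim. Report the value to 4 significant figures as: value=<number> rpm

value=10.04 rpm

Throughput in SI: Q_s = 81.7 kg/h ÷ 3600 s/h = 0.0226944 kg/s
t_res = M / Q_s = 9.21 / 0.0226944 = 405.826 s
Geometry in SI: D = 114.4 mm → 0.1144 m, h = 6.47 mm → 0.00647 m
ΔT_a = T_lim − T_in = 236.7 °C − 193.0 °C = 43.7 K
Invert ΔT = ηγ̇²t_res/(ρcp) for γ̇: γ̇_max² = ΔT_a ρ cp / (η t_res) = 43.7·1123·1523 / (2133·405.826) = 86.3436 s⁻²
γ̇_max = √86.3436 = 9.29213 s⁻¹
Solve γ̇ = πDN/h for N: N_max = γ̇_max·h/(π·D) = 9.29213 × 0.00647 / (π × 0.1144) = 0.16728 rev/s = 10.0368 rpm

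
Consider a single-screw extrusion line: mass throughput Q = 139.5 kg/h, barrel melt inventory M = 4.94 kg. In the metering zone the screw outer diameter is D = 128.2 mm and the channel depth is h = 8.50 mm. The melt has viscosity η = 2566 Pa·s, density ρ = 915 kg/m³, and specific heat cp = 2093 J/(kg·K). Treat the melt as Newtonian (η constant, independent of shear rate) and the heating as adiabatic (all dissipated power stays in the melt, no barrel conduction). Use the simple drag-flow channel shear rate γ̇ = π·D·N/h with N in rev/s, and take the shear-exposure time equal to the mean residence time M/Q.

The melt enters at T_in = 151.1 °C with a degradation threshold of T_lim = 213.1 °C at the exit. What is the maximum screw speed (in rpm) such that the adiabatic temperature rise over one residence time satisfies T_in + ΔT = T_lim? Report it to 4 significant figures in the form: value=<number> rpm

Throughput in SI: Q_s = 139.5 kg/h ÷ 3600 s/h = 0.03875 kg/s
Mean residence time: t_res = M/Q_s = 4.94 kg / 0.03875 kg/s = 127.484 s
Geometry in SI: D = 128.2 mm → 0.1282 m, h = 8.50 mm → 0.0085 m
Allowable rise: ΔT_a = T_lim − T_in = 213.1 − 151.1 = 62 K
γ̇_max² = ΔT_a·ρ·cp/(η·t_res) = 62·915·2093/(2566·127.484) = 362.969 s⁻²
γ̇_max = √362.969 = 19.0518 s⁻¹
Solve γ̇ = πDN/h for N: N_max = γ̇_max·h/(π·D) = 19.0518 × 0.0085 / (π × 0.1282) = 0.402083 rev/s = 24.125 rpm

value=24.13 rpm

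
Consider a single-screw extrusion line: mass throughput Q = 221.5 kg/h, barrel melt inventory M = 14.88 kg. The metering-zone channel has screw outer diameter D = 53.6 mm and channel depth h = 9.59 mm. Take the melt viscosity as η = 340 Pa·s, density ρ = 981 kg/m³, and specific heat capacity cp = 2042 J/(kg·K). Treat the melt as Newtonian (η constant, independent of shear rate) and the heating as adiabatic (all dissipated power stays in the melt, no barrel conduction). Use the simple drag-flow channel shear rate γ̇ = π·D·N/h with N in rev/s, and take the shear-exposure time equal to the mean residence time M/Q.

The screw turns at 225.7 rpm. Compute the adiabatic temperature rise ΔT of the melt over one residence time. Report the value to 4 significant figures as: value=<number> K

value=179.1 K

Convert throughput: Q = 221.5 kg/h = 221.5/3600 = 0.0615278 kg/s
t_res = M / Q_s = 14.88 ÷ 0.0615278 = 241.842 s
D = 53.6 mm = 0.0536 m;  h = 9.59 mm = 0.00959 m;  N = 225.7 rpm / 60 = 3.76167 rev/s
γ̇ = π D N / h = (π)(0.0536)(3.76167) / 0.00959 = 66.0505 s⁻¹
Adiabatic rise: ΔT = η γ̇² t_res / (ρ cp) = 340·(66.0505)²·241.842 / (981·2042) = 179.077 K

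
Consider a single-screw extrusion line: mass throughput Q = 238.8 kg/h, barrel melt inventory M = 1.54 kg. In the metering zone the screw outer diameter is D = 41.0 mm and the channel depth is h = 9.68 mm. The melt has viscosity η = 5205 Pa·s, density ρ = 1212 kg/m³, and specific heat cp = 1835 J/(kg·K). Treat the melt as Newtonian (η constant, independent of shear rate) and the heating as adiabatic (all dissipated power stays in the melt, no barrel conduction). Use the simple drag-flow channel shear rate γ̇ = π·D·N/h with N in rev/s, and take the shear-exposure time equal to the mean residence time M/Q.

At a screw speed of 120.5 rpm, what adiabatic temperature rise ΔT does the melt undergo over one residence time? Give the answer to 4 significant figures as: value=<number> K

value=38.80 K

Convert throughput: Q = 238.8 kg/h = 238.8/3600 = 0.0663333 kg/s
t_res = M / Q_s = 1.54 / 0.0663333 = 23.2161 s
Convert to SI: D = 0.041 m, h = 0.00968 m, N = 120.5/60 = 2.00833 rev/s
γ̇ = π D N / h = (π)(0.041)(2.00833) / 0.00968 = 26.7236 s⁻¹
Adiabatic rise: ΔT = η γ̇² t_res / (ρ cp) = 5205·(26.7236)²·23.2161 / (1212·1835) = 38.8025 K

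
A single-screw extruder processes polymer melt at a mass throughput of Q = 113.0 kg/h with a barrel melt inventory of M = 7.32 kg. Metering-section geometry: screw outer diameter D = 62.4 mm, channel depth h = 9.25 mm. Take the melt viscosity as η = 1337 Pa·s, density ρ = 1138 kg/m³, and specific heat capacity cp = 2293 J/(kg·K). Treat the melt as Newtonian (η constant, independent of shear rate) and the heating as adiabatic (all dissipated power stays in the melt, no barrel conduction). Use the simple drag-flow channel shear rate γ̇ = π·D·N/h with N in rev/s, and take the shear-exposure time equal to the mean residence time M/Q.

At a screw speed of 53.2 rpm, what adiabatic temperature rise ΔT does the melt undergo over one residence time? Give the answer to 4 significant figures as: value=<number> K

Convert throughput: Q = 113.0 kg/h = 113.0/3600 = 0.0313889 kg/s
Mean residence time: t_res = M/Q_s = 7.32 kg / 0.0313889 kg/s = 233.204 s
Geometry in metres: D = 62.4 mm → 0.0624 m, h = 9.25 mm → 0.00925 m; screw speed N = 53.2 rpm = 0.886667 rev/s
Shear rate: γ̇ = πDN/h = π·0.0624·0.886667/0.00925 = 18.7911 s⁻¹
ΔT = η·γ̇²·t_res / (ρ·cp) = 1337 · (18.7911)² · 233.204 / (1138 · 2293) = 42.1916 K

value=42.19 K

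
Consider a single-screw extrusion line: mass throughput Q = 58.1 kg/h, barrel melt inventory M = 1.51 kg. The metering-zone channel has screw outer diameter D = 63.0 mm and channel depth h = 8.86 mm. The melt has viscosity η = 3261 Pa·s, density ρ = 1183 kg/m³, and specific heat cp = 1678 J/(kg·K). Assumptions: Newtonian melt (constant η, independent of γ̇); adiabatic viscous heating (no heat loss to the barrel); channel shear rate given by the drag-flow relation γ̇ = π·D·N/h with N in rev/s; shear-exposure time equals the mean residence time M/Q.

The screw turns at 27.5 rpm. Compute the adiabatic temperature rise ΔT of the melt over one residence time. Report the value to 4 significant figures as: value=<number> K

value=16.11 K

Q_s = Q / 3600 = 58.1 / 3600 = 0.0161389 kg/s
Mean residence time: t_res = M/Q_s = 1.51 kg / 0.0161389 kg/s = 93.5628 s
Convert to SI: D = 0.063 m, h = 0.00886 m, N = 27.5/60 = 0.458333 rev/s
γ̇ = π·D·N / h = π · 0.063 · 0.458333 / 0.00886 = 10.2385 s⁻¹
Adiabatic rise: ΔT = η γ̇² t_res / (ρ cp) = 3261·(10.2385)²·93.5628 / (1183·1678) = 16.1122 K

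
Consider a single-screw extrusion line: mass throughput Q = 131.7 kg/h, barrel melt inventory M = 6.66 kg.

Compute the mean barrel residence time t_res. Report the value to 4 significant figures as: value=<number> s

value=182.1 s

Convert throughput: Q = 131.7 kg/h = 131.7/3600 = 0.0365833 kg/s
t_res = M / Q_s = 6.66 ÷ 0.0365833 = 182.05 s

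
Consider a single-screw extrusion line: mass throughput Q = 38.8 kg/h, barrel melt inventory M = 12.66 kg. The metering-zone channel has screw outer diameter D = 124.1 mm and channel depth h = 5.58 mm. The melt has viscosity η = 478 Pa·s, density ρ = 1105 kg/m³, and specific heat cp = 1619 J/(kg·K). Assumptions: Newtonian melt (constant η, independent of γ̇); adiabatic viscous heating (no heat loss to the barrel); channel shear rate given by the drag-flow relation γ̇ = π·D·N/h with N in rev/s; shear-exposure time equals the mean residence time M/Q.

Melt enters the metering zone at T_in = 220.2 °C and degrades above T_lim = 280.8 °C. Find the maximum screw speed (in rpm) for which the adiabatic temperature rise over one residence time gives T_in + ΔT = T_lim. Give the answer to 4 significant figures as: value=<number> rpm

Convert throughput: Q = 38.8 kg/h = 38.8/3600 = 0.0107778 kg/s
t_res = M / Q_s = 12.66 / 0.0107778 = 1174.64 s
D = 124.1 mm = 0.1241 m;  h = 5.58 mm = 0.00558 m
ΔT_a = T_lim − T_in = 280.8 °C − 220.2 °C = 60.6 K
Invert ΔT = ηγ̇²t_res/(ρcp) for γ̇: γ̇_max² = ΔT_a ρ cp / (η t_res) = 60.6·1105·1619 / (478·1174.64) = 193.085 s⁻²
γ̇_max = √193.085 = 13.8955 s⁻¹
N_max = γ̇_max h / (πD) = 13.8955·0.00558/(π·0.1241) = 0.198878 rev/s → ×60 = 11.9327 rpm

value=11.93 rpm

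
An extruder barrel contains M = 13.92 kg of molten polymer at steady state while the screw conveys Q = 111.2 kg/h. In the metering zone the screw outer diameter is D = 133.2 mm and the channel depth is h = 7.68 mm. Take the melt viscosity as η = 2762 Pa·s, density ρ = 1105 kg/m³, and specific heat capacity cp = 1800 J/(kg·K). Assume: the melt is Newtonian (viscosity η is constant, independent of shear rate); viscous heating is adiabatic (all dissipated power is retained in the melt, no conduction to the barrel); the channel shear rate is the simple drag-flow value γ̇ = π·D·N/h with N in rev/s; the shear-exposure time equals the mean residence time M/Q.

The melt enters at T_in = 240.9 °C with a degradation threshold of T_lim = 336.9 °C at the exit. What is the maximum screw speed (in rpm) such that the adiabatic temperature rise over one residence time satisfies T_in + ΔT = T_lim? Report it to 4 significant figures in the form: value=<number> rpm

value=13.64 rpm

Throughput in SI: Q_s = 111.2 kg/h ÷ 3600 s/h = 0.0308889 kg/s
t_res = M / Q_s = 13.92 / 0.0308889 = 450.647 s
D = 133.2 mm = 0.1332 m;  h = 7.68 mm = 0.00768 m
Allowable rise: ΔT_a = T_lim − T_in = 336.9 − 240.9 = 96 K
Invert ΔT = ηγ̇²t_res/(ρcp) for γ̇: γ̇_max² = ΔT_a ρ cp / (η t_res) = 96·1105·1800 / (2762·450.647) = 153.407 s⁻²
Take the square root: γ̇_max = √(153.407) = 12.3858 s⁻¹
Solve γ̇ = πDN/h for N: N_max = γ̇_max·h/(π·D) = 12.3858 × 0.00768 / (π × 0.1332) = 0.227316 rev/s = 13.639 rpm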